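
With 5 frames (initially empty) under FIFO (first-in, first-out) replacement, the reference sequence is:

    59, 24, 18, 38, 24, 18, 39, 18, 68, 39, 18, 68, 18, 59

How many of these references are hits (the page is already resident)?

59 -> miss, frames [59]
24 -> miss, frames [59, 24]
18 -> miss, frames [59, 24, 18]
38 -> miss, frames [59, 24, 18, 38]
24 -> hit
18 -> hit
39 -> miss, frames [59, 24, 18, 38, 39]
18 -> hit
68 -> miss, evict 59, frames [24, 18, 38, 39, 68]
39 -> hit
18 -> hit
68 -> hit
18 -> hit
59 -> miss, evict 24, frames [18, 38, 39, 68, 59]
Hits: 7.

7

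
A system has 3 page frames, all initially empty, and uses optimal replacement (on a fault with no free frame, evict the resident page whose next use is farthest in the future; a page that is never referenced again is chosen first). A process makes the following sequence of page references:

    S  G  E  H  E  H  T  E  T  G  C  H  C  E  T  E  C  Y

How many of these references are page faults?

S: miss, frames (S)
G: miss, frames (S G)
E: miss, frames (S G E)
H: miss, evict S, frames (G E H)
E: hit
H: hit
T: miss, evict H, frames (G E T)
E: hit
T: hit
G: hit
C: miss, evict G, frames (E T C)
H: miss, evict T, frames (E C H)
C: hit
E: hit
T: miss, evict H, frames (E C T)
E: hit
C: hit
Y: miss, evict T, frames (E C Y)
Page faults: 9.

9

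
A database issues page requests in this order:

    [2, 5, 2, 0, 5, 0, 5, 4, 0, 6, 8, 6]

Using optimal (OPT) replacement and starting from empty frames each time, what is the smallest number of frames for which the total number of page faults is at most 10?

f=1: 12 faults
f=2: 6 faults
f=3: 6 faults
f=4: 6 faults
f=5: 6 faults
f=6: 6 faults
Smallest f with faults ≤ 10 is 2.

2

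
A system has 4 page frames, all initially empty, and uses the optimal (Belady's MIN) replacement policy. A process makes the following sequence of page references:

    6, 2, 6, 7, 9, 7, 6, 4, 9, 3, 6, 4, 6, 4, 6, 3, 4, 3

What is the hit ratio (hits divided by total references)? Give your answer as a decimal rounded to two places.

6: fault, frames {6}
2: fault, frames {6,2}
6: hit
7: fault, frames {6,2,7}
9: fault, frames {6,2,7,9}
7: hit
6: hit
4: fault, evict 7, frames {6,2,9,4}
9: hit
3: fault, evict 9, frames {6,2,4,3}
6: hit
4: hit
6: hit
4: hit
6: hit
3: hit
4: hit
3: hit
Hits: 12 of 18 references → 12/18 = 0.6667.

0.67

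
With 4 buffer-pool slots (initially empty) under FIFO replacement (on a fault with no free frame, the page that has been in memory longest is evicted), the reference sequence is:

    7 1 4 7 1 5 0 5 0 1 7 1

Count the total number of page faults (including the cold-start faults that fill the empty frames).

7: fault, frames [7]
1: fault, frames [7, 1]
4: fault, frames [7, 1, 4]
7: hit
1: hit
5: fault, frames [7, 1, 4, 5]
0: fault, evict 7, frames [1, 4, 5, 0]
5: hit
0: hit
1: hit
7: fault, evict 1, frames [4, 5, 0, 7]
1: fault, evict 4, frames [5, 0, 7, 1]
Page faults: 7.

7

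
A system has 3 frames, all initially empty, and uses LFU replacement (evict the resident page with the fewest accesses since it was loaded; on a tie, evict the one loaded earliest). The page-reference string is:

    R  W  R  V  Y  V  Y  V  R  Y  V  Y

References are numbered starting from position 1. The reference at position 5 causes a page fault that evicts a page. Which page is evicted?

pos 1: R: fault, frames (R)
pos 2: W: fault, frames (R W)
pos 3: R: hit
pos 4: V: fault, frames (R W V)
pos 5: Y: fault, evict W, frames (R V Y)
At position 5, page W is evicted.

W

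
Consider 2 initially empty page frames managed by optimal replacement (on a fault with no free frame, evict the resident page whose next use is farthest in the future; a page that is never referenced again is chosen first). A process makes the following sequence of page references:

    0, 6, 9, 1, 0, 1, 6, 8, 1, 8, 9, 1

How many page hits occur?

0 → miss, frames [0]
6 → miss, frames [0, 6]
9 → miss, evict 6, frames [0, 9]
1 → miss, evict 9, frames [0, 1]
0 → hit
1 → hit
6 → miss, evict 0, frames [1, 6]
8 → miss, evict 6, frames [1, 8]
1 → hit
8 → hit
9 → miss, evict 8, frames [1, 9]
1 → hit
Hits: 5.

5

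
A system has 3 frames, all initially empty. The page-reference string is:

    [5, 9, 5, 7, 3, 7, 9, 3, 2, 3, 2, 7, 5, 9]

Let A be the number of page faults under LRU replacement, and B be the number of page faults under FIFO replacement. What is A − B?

Under LRU: F F . F F . F . F . . F F F → 9 faults.
Under FIFO: F F . F F . . . F . . . F F → 7 faults.
A − B = 9 − 7 = 2.

2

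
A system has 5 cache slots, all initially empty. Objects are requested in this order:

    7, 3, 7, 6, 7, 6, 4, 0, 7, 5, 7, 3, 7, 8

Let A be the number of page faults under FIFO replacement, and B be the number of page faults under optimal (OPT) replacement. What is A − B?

Under FIFO: F F . F . . F F . F F F . F → 9 faults.
Under OPT: F F . F . . F F . F . . . F → 7 faults.
A − B = 9 − 7 = 2.

2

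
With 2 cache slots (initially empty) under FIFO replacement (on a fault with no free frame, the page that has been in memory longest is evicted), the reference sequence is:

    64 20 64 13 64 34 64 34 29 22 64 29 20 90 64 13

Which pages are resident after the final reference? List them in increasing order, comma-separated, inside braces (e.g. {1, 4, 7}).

{13, 64}

64 → fault, frames {64}
20 → fault, frames {64,20}
64 → hit
13 → fault, evict 64, frames {20,13}
64 → fault, evict 20, frames {13,64}
34 → fault, evict 13, frames {64,34}
64 → hit
34 → hit
29 → fault, evict 64, frames {34,29}
22 → fault, evict 34, frames {29,22}
64 → fault, evict 29, frames {22,64}
29 → fault, evict 22, frames {64,29}
20 → fault, evict 64, frames {29,20}
90 → fault, evict 29, frames {20,90}
64 → fault, evict 20, frames {90,64}
13 → fault, evict 90, frames {64,13}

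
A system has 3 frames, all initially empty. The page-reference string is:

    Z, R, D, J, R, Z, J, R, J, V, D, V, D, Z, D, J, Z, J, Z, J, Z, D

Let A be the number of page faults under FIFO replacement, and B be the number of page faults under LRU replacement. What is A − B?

Under FIFO: F F F F . F . F . F F . . F . F . . . . . . → 10 faults.
Under LRU: F F F F . F . . . F F . . F . F . . . . . . → 9 faults.
A − B = 10 − 9 = 1.

1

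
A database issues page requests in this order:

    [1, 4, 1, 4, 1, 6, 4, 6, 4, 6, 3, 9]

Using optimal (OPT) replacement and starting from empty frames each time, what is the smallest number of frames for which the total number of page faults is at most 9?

2

f=1: 12 faults
f=2: 5 faults
f=3: 5 faults
f=4: 5 faults
f=5: 5 faults
Smallest f with faults ≤ 9 is 2.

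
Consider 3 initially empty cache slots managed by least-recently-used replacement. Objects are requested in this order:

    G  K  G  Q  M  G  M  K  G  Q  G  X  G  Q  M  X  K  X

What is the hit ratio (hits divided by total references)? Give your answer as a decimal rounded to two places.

G: miss, frames [G]
K: miss, frames [G, K]
G: hit
Q: miss, frames [K, G, Q]
M: miss, evict K, frames [G, Q, M]
G: hit
M: hit
K: miss, evict Q, frames [G, M, K]
G: hit
Q: miss, evict M, frames [K, G, Q]
G: hit
X: miss, evict K, frames [Q, G, X]
G: hit
Q: hit
M: miss, evict X, frames [G, Q, M]
X: miss, evict G, frames [Q, M, X]
K: miss, evict Q, frames [M, X, K]
X: hit
Hits: 8 of 18 references → 8/18 = 0.4444.

0.44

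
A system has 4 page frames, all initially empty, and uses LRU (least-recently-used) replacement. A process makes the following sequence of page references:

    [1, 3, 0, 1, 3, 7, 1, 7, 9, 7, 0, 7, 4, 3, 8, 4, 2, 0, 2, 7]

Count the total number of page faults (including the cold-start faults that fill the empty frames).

1: miss, frames [1]
3: miss, frames [1, 3]
0: miss, frames [1, 3, 0]
1: hit
3: hit
7: miss, frames [0, 1, 3, 7]
1: hit
7: hit
9: miss, evict 0, frames [3, 1, 7, 9]
7: hit
0: miss, evict 3, frames [1, 9, 7, 0]
7: hit
4: miss, evict 1, frames [9, 0, 7, 4]
3: miss, evict 9, frames [0, 7, 4, 3]
8: miss, evict 0, frames [7, 4, 3, 8]
4: hit
2: miss, evict 7, frames [3, 8, 4, 2]
0: miss, evict 3, frames [8, 4, 2, 0]
2: hit
7: miss, evict 8, frames [4, 0, 2, 7]
Page faults: 12.

12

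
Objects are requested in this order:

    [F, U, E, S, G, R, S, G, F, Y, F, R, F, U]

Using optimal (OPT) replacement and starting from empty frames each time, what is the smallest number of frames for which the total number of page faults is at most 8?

f=1: 14 faults
f=2: 11 faults
f=3: 9 faults
f=4: 8 faults
f=5: 7 faults
f=6: 7 faults
f=7: 7 faults
Smallest f with faults ≤ 8 is 4.

4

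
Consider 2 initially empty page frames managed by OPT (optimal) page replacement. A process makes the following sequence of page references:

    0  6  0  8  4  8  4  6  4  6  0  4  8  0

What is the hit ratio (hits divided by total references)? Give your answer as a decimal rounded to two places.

0.50

0 -> miss, frames [0]
6 -> miss, frames [0, 6]
0 -> hit
8 -> miss, evict 0, frames [6, 8]
4 -> miss, evict 6, frames [8, 4]
8 -> hit
4 -> hit
6 -> miss, evict 8, frames [4, 6]
4 -> hit
6 -> hit
0 -> miss, evict 6, frames [4, 0]
4 -> hit
8 -> miss, evict 4, frames [0, 8]
0 -> hit
Hits: 7 of 14 references → 7/14 = 0.5000.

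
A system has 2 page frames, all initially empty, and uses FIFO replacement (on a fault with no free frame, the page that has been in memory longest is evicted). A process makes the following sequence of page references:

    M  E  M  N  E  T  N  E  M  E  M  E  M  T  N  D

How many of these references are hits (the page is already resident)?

M -> fault, frames {M}
E -> fault, frames {M,E}
M -> hit
N -> fault, evict M, frames {E,N}
E -> hit
T -> fault, evict E, frames {N,T}
N -> hit
E -> fault, evict N, frames {T,E}
M -> fault, evict T, frames {E,M}
E -> hit
M -> hit
E -> hit
M -> hit
T -> fault, evict E, frames {M,T}
N -> fault, evict M, frames {T,N}
D -> fault, evict T, frames {N,D}
Hits: 7.

7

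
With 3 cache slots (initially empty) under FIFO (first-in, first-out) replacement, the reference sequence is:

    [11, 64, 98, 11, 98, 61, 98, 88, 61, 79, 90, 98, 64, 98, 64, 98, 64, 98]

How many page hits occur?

9

11: fault, frames {11}
64: fault, frames {11,64}
98: fault, frames {11,64,98}
11: hit
98: hit
61: fault, evict 11, frames {64,98,61}
98: hit
88: fault, evict 64, frames {98,61,88}
61: hit
79: fault, evict 98, frames {61,88,79}
90: fault, evict 61, frames {88,79,90}
98: fault, evict 88, frames {79,90,98}
64: fault, evict 79, frames {90,98,64}
98: hit
64: hit
98: hit
64: hit
98: hit
Hits: 9.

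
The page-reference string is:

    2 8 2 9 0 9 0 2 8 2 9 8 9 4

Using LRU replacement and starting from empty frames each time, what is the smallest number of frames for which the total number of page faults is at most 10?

f=1: 14 faults
f=2: 9 faults
f=3: 7 faults
f=4: 5 faults
f=5: 5 faults
Smallest f with faults ≤ 10 is 2.

2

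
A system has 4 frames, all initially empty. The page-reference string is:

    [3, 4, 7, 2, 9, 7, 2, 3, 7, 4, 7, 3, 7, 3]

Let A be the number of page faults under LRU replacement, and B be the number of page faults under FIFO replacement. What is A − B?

Under LRU: F F F F F . . F . F . . . . → 7 faults.
Under FIFO: F F F F F . . F . F F . . . → 8 faults.
A − B = 7 − 8 = -1.

-1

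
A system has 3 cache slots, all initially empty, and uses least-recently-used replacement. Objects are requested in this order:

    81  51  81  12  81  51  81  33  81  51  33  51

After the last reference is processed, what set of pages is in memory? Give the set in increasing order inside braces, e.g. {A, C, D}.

81 → fault, frames {81}
51 → fault, frames {81,51}
81 → hit
12 → fault, frames {51,81,12}
81 → hit
51 → hit
81 → hit
33 → fault, evict 12, frames {51,81,33}
81 → hit
51 → hit
33 → hit
51 → hit

{33, 51, 81}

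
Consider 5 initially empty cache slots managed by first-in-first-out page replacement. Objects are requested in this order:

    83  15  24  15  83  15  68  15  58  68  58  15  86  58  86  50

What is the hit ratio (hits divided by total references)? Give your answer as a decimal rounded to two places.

83 → miss, frames {83}
15 → miss, frames {83,15}
24 → miss, frames {83,15,24}
15 → hit
83 → hit
15 → hit
68 → miss, frames {83,15,24,68}
15 → hit
58 → miss, frames {83,15,24,68,58}
68 → hit
58 → hit
15 → hit
86 → miss, evict 83, frames {15,24,68,58,86}
58 → hit
86 → hit
50 → miss, evict 15, frames {24,68,58,86,50}
Hits: 9 of 16 references → 9/16 = 0.5625.

0.56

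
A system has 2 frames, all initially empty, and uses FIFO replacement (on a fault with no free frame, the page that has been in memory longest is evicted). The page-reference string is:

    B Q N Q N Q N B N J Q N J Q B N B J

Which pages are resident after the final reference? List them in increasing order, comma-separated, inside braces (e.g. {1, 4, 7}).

{J, N}

B -> fault, frames (B)
Q -> fault, frames (B Q)
N -> fault, evict B, frames (Q N)
Q -> hit
N -> hit
Q -> hit
N -> hit
B -> fault, evict Q, frames (N B)
N -> hit
J -> fault, evict N, frames (B J)
Q -> fault, evict B, frames (J Q)
N -> fault, evict J, frames (Q N)
J -> fault, evict Q, frames (N J)
Q -> fault, evict N, frames (J Q)
B -> fault, evict J, frames (Q B)
N -> fault, evict Q, frames (B N)
B -> hit
J -> fault, evict B, frames (N J)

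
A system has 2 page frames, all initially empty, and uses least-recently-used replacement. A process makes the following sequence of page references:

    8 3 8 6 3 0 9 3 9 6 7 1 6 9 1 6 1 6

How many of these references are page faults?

14

8: miss, frames [8]
3: miss, frames [8, 3]
8: hit
6: miss, evict 3, frames [8, 6]
3: miss, evict 8, frames [6, 3]
0: miss, evict 6, frames [3, 0]
9: miss, evict 3, frames [0, 9]
3: miss, evict 0, frames [9, 3]
9: hit
6: miss, evict 3, frames [9, 6]
7: miss, evict 9, frames [6, 7]
1: miss, evict 6, frames [7, 1]
6: miss, evict 7, frames [1, 6]
9: miss, evict 1, frames [6, 9]
1: miss, evict 6, frames [9, 1]
6: miss, evict 9, frames [1, 6]
1: hit
6: hit
Page faults: 14.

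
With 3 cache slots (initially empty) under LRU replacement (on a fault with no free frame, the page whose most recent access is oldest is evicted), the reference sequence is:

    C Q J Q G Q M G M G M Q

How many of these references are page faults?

5

C -> miss, frames [C]
Q -> miss, frames [C, Q]
J -> miss, frames [C, Q, J]
Q -> hit
G -> miss, evict C, frames [J, Q, G]
Q -> hit
M -> miss, evict J, frames [G, Q, M]
G -> hit
M -> hit
G -> hit
M -> hit
Q -> hit
Page faults: 5.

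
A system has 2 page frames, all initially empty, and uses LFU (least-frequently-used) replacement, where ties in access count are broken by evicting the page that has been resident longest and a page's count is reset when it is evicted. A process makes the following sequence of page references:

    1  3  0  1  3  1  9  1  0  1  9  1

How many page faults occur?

8

1 → fault, frames {1}
3 → fault, frames {1,3}
0 → fault, evict 1, frames {3,0}
1 → fault, evict 3, frames {0,1}
3 → fault, evict 0, frames {1,3}
1 → hit
9 → fault, evict 3, frames {1,9}
1 → hit
0 → fault, evict 9, frames {1,0}
1 → hit
9 → fault, evict 0, frames {1,9}
1 → hit
Page faults: 8.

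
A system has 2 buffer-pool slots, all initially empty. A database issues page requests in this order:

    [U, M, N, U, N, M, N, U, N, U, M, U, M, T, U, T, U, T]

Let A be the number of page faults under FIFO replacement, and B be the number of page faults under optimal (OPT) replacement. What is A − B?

Under FIFO: F F F F . F F F . . F . . F F . . . → 10 faults.
Under OPT: F F F . . F . F . . F . . F . . . . → 7 faults.
A − B = 10 − 7 = 3.

3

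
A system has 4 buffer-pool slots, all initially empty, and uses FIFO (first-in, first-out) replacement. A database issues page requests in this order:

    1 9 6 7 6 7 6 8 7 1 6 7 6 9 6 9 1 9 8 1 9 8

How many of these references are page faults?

8

1 → fault, frames [1]
9 → fault, frames [1, 9]
6 → fault, frames [1, 9, 6]
7 → fault, frames [1, 9, 6, 7]
6 → hit
7 → hit
6 → hit
8 → fault, evict 1, frames [9, 6, 7, 8]
7 → hit
1 → fault, evict 9, frames [6, 7, 8, 1]
6 → hit
7 → hit
6 → hit
9 → fault, evict 6, frames [7, 8, 1, 9]
6 → fault, evict 7, frames [8, 1, 9, 6]
9 → hit
1 → hit
9 → hit
8 → hit
1 → hit
9 → hit
8 → hit
Page faults: 8.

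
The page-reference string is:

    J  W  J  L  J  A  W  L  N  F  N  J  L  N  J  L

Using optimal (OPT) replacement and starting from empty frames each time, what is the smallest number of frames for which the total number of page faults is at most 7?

f=1: 16 faults
f=2: 10 faults
f=3: 7 faults
f=4: 6 faults
f=5: 6 faults
f=6: 6 faults
Smallest f with faults ≤ 7 is 3.

3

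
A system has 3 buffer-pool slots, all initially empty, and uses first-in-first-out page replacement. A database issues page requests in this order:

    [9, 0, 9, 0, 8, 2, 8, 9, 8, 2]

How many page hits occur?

5

9 → miss, frames {9}
0 → miss, frames {9,0}
9 → hit
0 → hit
8 → miss, frames {9,0,8}
2 → miss, evict 9, frames {0,8,2}
8 → hit
9 → miss, evict 0, frames {8,2,9}
8 → hit
2 → hit
Hits: 5.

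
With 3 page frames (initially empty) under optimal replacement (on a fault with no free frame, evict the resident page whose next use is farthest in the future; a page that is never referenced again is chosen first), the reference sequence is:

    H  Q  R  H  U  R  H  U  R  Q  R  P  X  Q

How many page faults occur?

H -> miss, frames (H)
Q -> miss, frames (H Q)
R -> miss, frames (H Q R)
H -> hit
U -> miss, evict Q, frames (H R U)
R -> hit
H -> hit
U -> hit
R -> hit
Q -> miss, evict U, frames (H R Q)
R -> hit
P -> miss, evict R, frames (H Q P)
X -> miss, evict P, frames (H Q X)
Q -> hit
Page faults: 7.

7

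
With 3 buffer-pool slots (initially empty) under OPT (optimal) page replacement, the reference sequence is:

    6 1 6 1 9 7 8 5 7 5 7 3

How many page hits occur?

6 → miss, frames {6}
1 → miss, frames {6,1}
6 → hit
1 → hit
9 → miss, frames {6,1,9}
7 → miss, evict 9, frames {6,1,7}
8 → miss, evict 1, frames {6,7,8}
5 → miss, evict 8, frames {6,7,5}
7 → hit
5 → hit
7 → hit
3 → miss, evict 5, frames {6,7,3}
Hits: 5.

5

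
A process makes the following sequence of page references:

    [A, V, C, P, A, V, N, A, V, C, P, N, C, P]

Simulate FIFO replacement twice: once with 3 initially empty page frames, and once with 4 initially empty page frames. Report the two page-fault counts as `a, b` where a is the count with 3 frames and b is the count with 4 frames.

9, 10

3 frames: F F F F F F F . . F F . . . → 9 faults.
4 frames: F F F F . . F F F F F F . . → 10 faults.
10 > 9: adding a frame increased faults — Belady's anomaly.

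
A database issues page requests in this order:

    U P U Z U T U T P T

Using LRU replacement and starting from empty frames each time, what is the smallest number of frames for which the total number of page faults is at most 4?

f=1: 10 faults
f=2: 5 faults
f=3: 5 faults
f=4: 4 faults
Smallest f with faults ≤ 4 is 4.

4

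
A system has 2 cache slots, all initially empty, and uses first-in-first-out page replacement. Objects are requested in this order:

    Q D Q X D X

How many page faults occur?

Q → miss, frames [Q]
D → miss, frames [Q, D]
Q → hit
X → miss, evict Q, frames [D, X]
D → hit
X → hit
Page faults: 3.

3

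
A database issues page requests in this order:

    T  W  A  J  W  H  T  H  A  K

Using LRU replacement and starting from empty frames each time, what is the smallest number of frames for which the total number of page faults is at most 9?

f=1: 10 faults
f=2: 9 faults
f=3: 8 faults
f=4: 8 faults
f=5: 6 faults
f=6: 6 faults
Smallest f with faults ≤ 9 is 2.

2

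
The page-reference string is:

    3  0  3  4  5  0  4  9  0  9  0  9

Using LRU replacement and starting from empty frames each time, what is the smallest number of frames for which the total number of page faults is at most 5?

f=1: 12 faults
f=2: 8 faults
f=3: 6 faults
f=4: 5 faults
f=5: 5 faults
Smallest f with faults ≤ 5 is 4.

4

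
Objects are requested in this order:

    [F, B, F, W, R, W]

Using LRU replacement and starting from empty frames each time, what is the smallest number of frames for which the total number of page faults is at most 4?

f=1: 6 faults
f=2: 4 faults
f=3: 4 faults
f=4: 4 faults
Smallest f with faults ≤ 4 is 2.

2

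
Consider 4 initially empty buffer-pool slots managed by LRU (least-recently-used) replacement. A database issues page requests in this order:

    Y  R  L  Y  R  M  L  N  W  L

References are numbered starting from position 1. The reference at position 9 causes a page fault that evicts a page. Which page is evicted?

R

pos 1: Y → fault, frames {Y}
pos 2: R → fault, frames {Y,R}
pos 3: L → fault, frames {Y,R,L}
pos 4: Y → hit
pos 5: R → hit
pos 6: M → fault, frames {L,Y,R,M}
pos 7: L → hit
pos 8: N → fault, evict Y, frames {R,M,L,N}
pos 9: W → fault, evict R, frames {M,L,N,W}
At position 9, page R is evicted.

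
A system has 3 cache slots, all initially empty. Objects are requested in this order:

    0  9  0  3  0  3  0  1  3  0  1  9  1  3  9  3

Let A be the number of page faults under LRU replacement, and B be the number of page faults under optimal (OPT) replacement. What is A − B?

Under LRU: F F . F . . . F . . . F . F . . → 6 faults.
Under OPT: F F . F . . . F . . . F . . . . → 5 faults.
A − B = 6 − 5 = 1.

1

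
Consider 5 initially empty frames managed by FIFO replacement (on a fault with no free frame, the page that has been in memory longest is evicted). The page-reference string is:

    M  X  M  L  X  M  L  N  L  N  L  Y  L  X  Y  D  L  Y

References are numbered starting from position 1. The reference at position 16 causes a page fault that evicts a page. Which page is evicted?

pos 1: M: miss, frames (M)
pos 2: X: miss, frames (M X)
pos 3: M: hit
pos 4: L: miss, frames (M X L)
pos 5: X: hit
pos 6: M: hit
pos 7: L: hit
pos 8: N: miss, frames (M X L N)
pos 9: L: hit
pos 10: N: hit
pos 11: L: hit
pos 12: Y: miss, frames (M X L N Y)
pos 13: L: hit
pos 14: X: hit
pos 15: Y: hit
pos 16: D: miss, evict M, frames (X L N Y D)
At position 16, page M is evicted.

M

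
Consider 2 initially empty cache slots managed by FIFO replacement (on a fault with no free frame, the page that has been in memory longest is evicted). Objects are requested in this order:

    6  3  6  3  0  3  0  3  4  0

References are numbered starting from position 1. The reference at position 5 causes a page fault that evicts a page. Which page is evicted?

pos 1: 6 → fault, frames {6}
pos 2: 3 → fault, frames {6,3}
pos 3: 6 → hit
pos 4: 3 → hit
pos 5: 0 → fault, evict 6, frames {3,0}
At position 5, page 6 is evicted.

6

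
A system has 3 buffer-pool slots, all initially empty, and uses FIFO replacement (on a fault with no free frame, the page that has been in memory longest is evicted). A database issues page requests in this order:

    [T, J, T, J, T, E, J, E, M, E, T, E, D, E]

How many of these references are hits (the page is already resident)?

7

T → miss, frames (T)
J → miss, frames (T J)
T → hit
J → hit
T → hit
E → miss, frames (T J E)
J → hit
E → hit
M → miss, evict T, frames (J E M)
E → hit
T → miss, evict J, frames (E M T)
E → hit
D → miss, evict E, frames (M T D)
E → miss, evict M, frames (T D E)
Hits: 7.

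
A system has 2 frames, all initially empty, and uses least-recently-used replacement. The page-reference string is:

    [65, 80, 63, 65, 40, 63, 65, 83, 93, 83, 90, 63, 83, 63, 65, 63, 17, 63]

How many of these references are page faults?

14

65 → fault, frames {65}
80 → fault, frames {65,80}
63 → fault, evict 65, frames {80,63}
65 → fault, evict 80, frames {63,65}
40 → fault, evict 63, frames {65,40}
63 → fault, evict 65, frames {40,63}
65 → fault, evict 40, frames {63,65}
83 → fault, evict 63, frames {65,83}
93 → fault, evict 65, frames {83,93}
83 → hit
90 → fault, evict 93, frames {83,90}
63 → fault, evict 83, frames {90,63}
83 → fault, evict 90, frames {63,83}
63 → hit
65 → fault, evict 83, frames {63,65}
63 → hit
17 → fault, evict 65, frames {63,17}
63 → hit
Page faults: 14.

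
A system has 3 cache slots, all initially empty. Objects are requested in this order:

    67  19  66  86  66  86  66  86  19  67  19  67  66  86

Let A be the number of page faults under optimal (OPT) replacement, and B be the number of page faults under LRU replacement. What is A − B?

Under OPT: F F F F . . . . . F . . . F → 6 faults.
Under LRU: F F F F . . . . . F . . F F → 7 faults.
A − B = 6 − 7 = -1.

-1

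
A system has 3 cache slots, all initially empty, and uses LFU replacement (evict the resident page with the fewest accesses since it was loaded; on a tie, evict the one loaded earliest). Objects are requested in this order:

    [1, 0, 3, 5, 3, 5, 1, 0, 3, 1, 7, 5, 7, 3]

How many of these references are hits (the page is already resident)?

1: miss, frames [1]
0: miss, frames [1, 0]
3: miss, frames [1, 0, 3]
5: miss, evict 1, frames [0, 3, 5]
3: hit
5: hit
1: miss, evict 0, frames [3, 5, 1]
0: miss, evict 1, frames [3, 5, 0]
3: hit
1: miss, evict 0, frames [3, 5, 1]
7: miss, evict 1, frames [3, 5, 7]
5: hit
7: hit
3: hit
Hits: 6.

6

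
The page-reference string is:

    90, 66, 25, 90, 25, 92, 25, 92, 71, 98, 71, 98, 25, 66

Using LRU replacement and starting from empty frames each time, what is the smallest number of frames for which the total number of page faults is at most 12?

2

f=1: 14 faults
f=2: 9 faults
f=3: 8 faults
f=4: 7 faults
f=5: 7 faults
f=6: 6 faults
Smallest f with faults ≤ 12 is 2.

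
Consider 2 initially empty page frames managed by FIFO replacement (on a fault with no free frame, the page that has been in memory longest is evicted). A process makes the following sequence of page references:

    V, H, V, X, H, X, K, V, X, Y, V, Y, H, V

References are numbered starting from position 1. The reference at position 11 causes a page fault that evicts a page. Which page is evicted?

pos 1: V → miss, frames [V]
pos 2: H → miss, frames [V, H]
pos 3: V → hit
pos 4: X → miss, evict V, frames [H, X]
pos 5: H → hit
pos 6: X → hit
pos 7: K → miss, evict H, frames [X, K]
pos 8: V → miss, evict X, frames [K, V]
pos 9: X → miss, evict K, frames [V, X]
pos 10: Y → miss, evict V, frames [X, Y]
pos 11: V → miss, evict X, frames [Y, V]
At position 11, page X is evicted.

X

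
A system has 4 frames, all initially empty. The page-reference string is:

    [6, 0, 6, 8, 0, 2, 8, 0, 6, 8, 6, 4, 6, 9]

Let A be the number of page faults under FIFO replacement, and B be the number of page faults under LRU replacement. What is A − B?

Under FIFO: F F . F . F . . . . . F F F → 7 faults.
Under LRU: F F . F . F . . . . . F . F → 6 faults.
A − B = 7 − 6 = 1.

1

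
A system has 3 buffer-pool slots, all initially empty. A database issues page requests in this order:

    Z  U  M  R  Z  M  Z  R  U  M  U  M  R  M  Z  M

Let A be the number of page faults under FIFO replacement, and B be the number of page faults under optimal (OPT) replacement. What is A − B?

3

Under FIFO: F F F F F . . . F F . . F . F . → 9 faults.
Under OPT: F F F F . . . . F . . . . . F . → 6 faults.
A − B = 9 − 6 = 3.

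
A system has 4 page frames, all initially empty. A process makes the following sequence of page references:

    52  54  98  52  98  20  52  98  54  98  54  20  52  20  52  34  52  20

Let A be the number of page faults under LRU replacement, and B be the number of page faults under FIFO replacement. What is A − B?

Under LRU: F F F . . F . . . . . . . . . F . . → 5 faults.
Under FIFO: F F F . . F . . . . . . . . . F F . → 6 faults.
A − B = 5 − 6 = -1.

-1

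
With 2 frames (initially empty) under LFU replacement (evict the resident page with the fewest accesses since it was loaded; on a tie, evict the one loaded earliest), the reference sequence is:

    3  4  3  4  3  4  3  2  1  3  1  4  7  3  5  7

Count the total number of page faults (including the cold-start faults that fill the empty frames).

8

3 -> fault, frames [3]
4 -> fault, frames [3, 4]
3 -> hit
4 -> hit
3 -> hit
4 -> hit
3 -> hit
2 -> fault, evict 4, frames [3, 2]
1 -> fault, evict 2, frames [3, 1]
3 -> hit
1 -> hit
4 -> fault, evict 1, frames [3, 4]
7 -> fault, evict 4, frames [3, 7]
3 -> hit
5 -> fault, evict 7, frames [3, 5]
7 -> fault, evict 5, frames [3, 7]
Page faults: 8.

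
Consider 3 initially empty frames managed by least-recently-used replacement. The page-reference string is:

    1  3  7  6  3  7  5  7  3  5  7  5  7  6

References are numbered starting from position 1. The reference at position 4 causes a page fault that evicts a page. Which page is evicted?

1

pos 1: 1 -> fault, frames [1]
pos 2: 3 -> fault, frames [1, 3]
pos 3: 7 -> fault, frames [1, 3, 7]
pos 4: 6 -> fault, evict 1, frames [3, 7, 6]
At position 4, page 1 is evicted.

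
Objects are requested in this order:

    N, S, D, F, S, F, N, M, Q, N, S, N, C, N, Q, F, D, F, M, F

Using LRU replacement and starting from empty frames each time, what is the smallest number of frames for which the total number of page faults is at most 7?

f=1: 20 faults
f=2: 15 faults
f=3: 13 faults
f=4: 11 faults
f=5: 10 faults
f=6: 9 faults
f=7: 7 faults
Smallest f with faults ≤ 7 is 7.

7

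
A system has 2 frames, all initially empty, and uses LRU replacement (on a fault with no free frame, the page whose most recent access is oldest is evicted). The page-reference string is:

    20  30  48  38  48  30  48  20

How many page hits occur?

2

20: fault, frames (20)
30: fault, frames (20 30)
48: fault, evict 20, frames (30 48)
38: fault, evict 30, frames (48 38)
48: hit
30: fault, evict 38, frames (48 30)
48: hit
20: fault, evict 30, frames (48 20)
Hits: 2.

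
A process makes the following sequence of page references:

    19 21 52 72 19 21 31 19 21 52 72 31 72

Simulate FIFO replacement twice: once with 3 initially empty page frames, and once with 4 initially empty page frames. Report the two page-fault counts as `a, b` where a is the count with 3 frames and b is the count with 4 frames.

3 frames: F F F F F F F . . F F . . → 9 faults.
4 frames: F F F F . . F F F F F F . → 10 faults.
10 > 9: adding a frame increased faults — Belady's anomaly.

9, 10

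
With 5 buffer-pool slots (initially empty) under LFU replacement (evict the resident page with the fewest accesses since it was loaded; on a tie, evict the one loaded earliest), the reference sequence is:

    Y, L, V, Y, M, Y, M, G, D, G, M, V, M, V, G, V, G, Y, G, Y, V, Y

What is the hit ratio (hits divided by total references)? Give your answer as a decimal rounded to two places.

0.73

Y -> miss, frames (Y)
L -> miss, frames (Y L)
V -> miss, frames (Y L V)
Y -> hit
M -> miss, frames (Y L V M)
Y -> hit
M -> hit
G -> miss, frames (Y L V M G)
D -> miss, evict L, frames (Y V M G D)
G -> hit
M -> hit
V -> hit
M -> hit
V -> hit
G -> hit
V -> hit
G -> hit
Y -> hit
G -> hit
Y -> hit
V -> hit
Y -> hit
Hits: 16 of 22 references → 16/22 = 0.7273.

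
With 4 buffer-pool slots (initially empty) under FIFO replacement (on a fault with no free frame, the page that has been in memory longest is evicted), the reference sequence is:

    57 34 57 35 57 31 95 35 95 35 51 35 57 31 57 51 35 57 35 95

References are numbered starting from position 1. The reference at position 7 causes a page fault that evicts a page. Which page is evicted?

57

pos 1: 57 → fault, frames [57]
pos 2: 34 → fault, frames [57, 34]
pos 3: 57 → hit
pos 4: 35 → fault, frames [57, 34, 35]
pos 5: 57 → hit
pos 6: 31 → fault, frames [57, 34, 35, 31]
pos 7: 95 → fault, evict 57, frames [34, 35, 31, 95]
At position 7, page 57 is evicted.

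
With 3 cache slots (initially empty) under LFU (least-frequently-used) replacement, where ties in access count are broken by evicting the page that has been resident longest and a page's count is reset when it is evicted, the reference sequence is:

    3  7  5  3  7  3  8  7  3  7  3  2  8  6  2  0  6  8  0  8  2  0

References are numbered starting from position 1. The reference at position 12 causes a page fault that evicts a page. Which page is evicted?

8

pos 1: 3 → fault, frames (3)
pos 2: 7 → fault, frames (3 7)
pos 3: 5 → fault, frames (3 7 5)
pos 4: 3 → hit
pos 5: 7 → hit
pos 6: 3 → hit
pos 7: 8 → fault, evict 5, frames (3 7 8)
pos 8: 7 → hit
pos 9: 3 → hit
pos 10: 7 → hit
pos 11: 3 → hit
pos 12: 2 → fault, evict 8, frames (3 7 2)
At position 12, page 8 is evicted.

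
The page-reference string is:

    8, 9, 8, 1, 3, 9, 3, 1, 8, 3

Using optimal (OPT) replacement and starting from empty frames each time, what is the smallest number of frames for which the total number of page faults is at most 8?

2

f=1: 10 faults
f=2: 6 faults
f=3: 5 faults
f=4: 4 faults
Smallest f with faults ≤ 8 is 2.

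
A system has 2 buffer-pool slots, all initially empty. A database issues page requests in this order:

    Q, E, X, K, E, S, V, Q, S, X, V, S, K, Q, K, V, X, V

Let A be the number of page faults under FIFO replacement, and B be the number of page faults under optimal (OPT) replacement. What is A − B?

3

Under FIFO: F F F F F F F F F F F F F F . F F . → 16 faults.
Under OPT: F F F F . F F F . F F . F F . F F . → 13 faults.
A − B = 16 − 13 = 3.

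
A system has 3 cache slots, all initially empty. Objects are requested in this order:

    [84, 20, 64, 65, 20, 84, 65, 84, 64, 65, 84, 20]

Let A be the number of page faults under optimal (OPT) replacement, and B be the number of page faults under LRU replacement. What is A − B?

-1

Under OPT: F F F F . . . . F . . F → 6 faults.
Under LRU: F F F F . F . . F . . F → 7 faults.
A − B = 6 − 7 = -1.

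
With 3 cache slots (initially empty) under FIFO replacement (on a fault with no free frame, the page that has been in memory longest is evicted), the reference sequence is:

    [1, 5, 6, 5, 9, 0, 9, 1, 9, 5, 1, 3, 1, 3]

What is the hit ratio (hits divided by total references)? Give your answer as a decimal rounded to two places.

1: miss, frames {1}
5: miss, frames {1,5}
6: miss, frames {1,5,6}
5: hit
9: miss, evict 1, frames {5,6,9}
0: miss, evict 5, frames {6,9,0}
9: hit
1: miss, evict 6, frames {9,0,1}
9: hit
5: miss, evict 9, frames {0,1,5}
1: hit
3: miss, evict 0, frames {1,5,3}
1: hit
3: hit
Hits: 6 of 14 references → 6/14 = 0.4286.

0.43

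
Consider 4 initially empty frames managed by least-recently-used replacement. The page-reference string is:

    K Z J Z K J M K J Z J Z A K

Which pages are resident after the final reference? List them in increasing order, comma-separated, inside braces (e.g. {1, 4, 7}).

{A, J, K, Z}

K: miss, frames (K)
Z: miss, frames (K Z)
J: miss, frames (K Z J)
Z: hit
K: hit
J: hit
M: miss, frames (Z K J M)
K: hit
J: hit
Z: hit
J: hit
Z: hit
A: miss, evict M, frames (K J Z A)
K: hit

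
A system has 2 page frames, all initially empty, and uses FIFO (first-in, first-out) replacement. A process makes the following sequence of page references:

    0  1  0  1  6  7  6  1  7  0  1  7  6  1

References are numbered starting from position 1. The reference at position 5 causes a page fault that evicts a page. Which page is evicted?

0

pos 1: 0: fault, frames (0)
pos 2: 1: fault, frames (0 1)
pos 3: 0: hit
pos 4: 1: hit
pos 5: 6: fault, evict 0, frames (1 6)
At position 5, page 0 is evicted.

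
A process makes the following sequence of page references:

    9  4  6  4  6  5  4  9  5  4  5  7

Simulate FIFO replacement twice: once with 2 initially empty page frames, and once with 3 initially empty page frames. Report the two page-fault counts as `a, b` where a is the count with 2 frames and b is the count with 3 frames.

2 frames: F F F . . F F F F F . F → 9 faults.
3 frames: F F F . . F . F . F . F → 7 faults.
7 < 9: adding a frame reduced faults, as is typical.

9, 7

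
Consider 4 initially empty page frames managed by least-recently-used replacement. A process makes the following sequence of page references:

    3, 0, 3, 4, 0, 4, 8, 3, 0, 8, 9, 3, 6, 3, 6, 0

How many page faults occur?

7

3 → miss, frames {3}
0 → miss, frames {3,0}
3 → hit
4 → miss, frames {0,3,4}
0 → hit
4 → hit
8 → miss, frames {3,0,4,8}
3 → hit
0 → hit
8 → hit
9 → miss, evict 4, frames {3,0,8,9}
3 → hit
6 → miss, evict 0, frames {8,9,3,6}
3 → hit
6 → hit
0 → miss, evict 8, frames {9,3,6,0}
Page faults: 7.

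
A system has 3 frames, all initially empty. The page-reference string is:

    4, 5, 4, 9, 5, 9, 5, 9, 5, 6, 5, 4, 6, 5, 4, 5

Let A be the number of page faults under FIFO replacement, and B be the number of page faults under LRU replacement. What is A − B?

1

Under FIFO: F F . F . . . . . F . F . F . . → 6 faults.
Under LRU: F F . F . . . . . F . F . . . . → 5 faults.
A − B = 6 − 5 = 1.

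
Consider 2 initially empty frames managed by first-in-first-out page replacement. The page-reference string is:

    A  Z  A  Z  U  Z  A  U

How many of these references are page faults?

4

A -> miss, frames (A)
Z -> miss, frames (A Z)
A -> hit
Z -> hit
U -> miss, evict A, frames (Z U)
Z -> hit
A -> miss, evict Z, frames (U A)
U -> hit
Page faults: 4.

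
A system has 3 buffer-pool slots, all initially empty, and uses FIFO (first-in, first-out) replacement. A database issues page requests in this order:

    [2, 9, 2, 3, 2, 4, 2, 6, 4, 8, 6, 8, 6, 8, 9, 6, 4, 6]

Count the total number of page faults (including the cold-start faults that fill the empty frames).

10

2: miss, frames {2}
9: miss, frames {2,9}
2: hit
3: miss, frames {2,9,3}
2: hit
4: miss, evict 2, frames {9,3,4}
2: miss, evict 9, frames {3,4,2}
6: miss, evict 3, frames {4,2,6}
4: hit
8: miss, evict 4, frames {2,6,8}
6: hit
8: hit
6: hit
8: hit
9: miss, evict 2, frames {6,8,9}
6: hit
4: miss, evict 6, frames {8,9,4}
6: miss, evict 8, frames {9,4,6}
Page faults: 10.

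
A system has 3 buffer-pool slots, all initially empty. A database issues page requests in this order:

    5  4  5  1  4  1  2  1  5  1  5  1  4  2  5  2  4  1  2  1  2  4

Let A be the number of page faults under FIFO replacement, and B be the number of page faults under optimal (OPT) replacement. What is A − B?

2

Under FIFO: F F . F . . F . F . . . F . . . . F F . . . → 8 faults.
Under OPT: F F . F . . F . . . . . F . . . . F . . . . → 6 faults.
A − B = 8 − 6 = 2.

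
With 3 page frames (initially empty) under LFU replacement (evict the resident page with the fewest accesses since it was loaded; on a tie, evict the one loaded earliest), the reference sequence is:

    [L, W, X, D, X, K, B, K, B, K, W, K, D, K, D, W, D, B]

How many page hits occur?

8

L -> miss, frames (L)
W -> miss, frames (L W)
X -> miss, frames (L W X)
D -> miss, evict L, frames (W X D)
X -> hit
K -> miss, evict W, frames (X D K)
B -> miss, evict D, frames (X K B)
K -> hit
B -> hit
K -> hit
W -> miss, evict X, frames (K B W)
K -> hit
D -> miss, evict W, frames (K B D)
K -> hit
D -> hit
W -> miss, evict B, frames (K D W)
D -> hit
B -> miss, evict W, frames (K D B)
Hits: 8.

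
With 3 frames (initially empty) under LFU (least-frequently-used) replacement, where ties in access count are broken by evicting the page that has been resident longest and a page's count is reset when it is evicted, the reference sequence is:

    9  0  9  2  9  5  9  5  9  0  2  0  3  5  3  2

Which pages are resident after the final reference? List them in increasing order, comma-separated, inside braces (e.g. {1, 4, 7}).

{2, 5, 9}

9 -> miss, frames (9)
0 -> miss, frames (9 0)
9 -> hit
2 -> miss, frames (9 0 2)
9 -> hit
5 -> miss, evict 0, frames (9 2 5)
9 -> hit
5 -> hit
9 -> hit
0 -> miss, evict 2, frames (9 5 0)
2 -> miss, evict 0, frames (9 5 2)
0 -> miss, evict 2, frames (9 5 0)
3 -> miss, evict 0, frames (9 5 3)
5 -> hit
3 -> hit
2 -> miss, evict 3, frames (9 5 2)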